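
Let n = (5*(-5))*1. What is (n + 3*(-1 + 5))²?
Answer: 169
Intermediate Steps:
n = -25 (n = -25*1 = -25)
(n + 3*(-1 + 5))² = (-25 + 3*(-1 + 5))² = (-25 + 3*4)² = (-25 + 12)² = (-13)² = 169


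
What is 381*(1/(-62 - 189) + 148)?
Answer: 14153007/251 ≈ 56387.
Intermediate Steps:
381*(1/(-62 - 189) + 148) = 381*(1/(-251) + 148) = 381*(-1/251 + 148) = 381*(37147/251) = 14153007/251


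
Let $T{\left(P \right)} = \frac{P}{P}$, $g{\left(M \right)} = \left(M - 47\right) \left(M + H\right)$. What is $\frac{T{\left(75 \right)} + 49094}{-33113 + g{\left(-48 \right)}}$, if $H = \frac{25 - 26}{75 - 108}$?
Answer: $- \frac{1620135}{942344} \approx -1.7193$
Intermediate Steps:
$H = \frac{1}{33}$ ($H = - \frac{1}{-33} = \left(-1\right) \left(- \frac{1}{33}\right) = \frac{1}{33} \approx 0.030303$)
$g{\left(M \right)} = \left(-47 + M\right) \left(\frac{1}{33} + M\right)$ ($g{\left(M \right)} = \left(M - 47\right) \left(M + \frac{1}{33}\right) = \left(M - 47\right) \left(\frac{1}{33} + M\right) = \left(-47 + M\right) \left(\frac{1}{33} + M\right)$)
$T{\left(P \right)} = 1$
$\frac{T{\left(75 \right)} + 49094}{-33113 + g{\left(-48 \right)}} = \frac{1 + 49094}{-33113 - \left(- \frac{74353}{33} - 2304\right)} = \frac{49095}{-33113 + \left(- \frac{47}{33} + 2304 + \frac{24800}{11}\right)} = \frac{49095}{-33113 + \frac{150385}{33}} = \frac{49095}{- \frac{942344}{33}} = 49095 \left(- \frac{33}{942344}\right) = - \frac{1620135}{942344}$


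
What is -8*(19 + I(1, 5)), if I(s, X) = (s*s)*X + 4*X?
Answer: -352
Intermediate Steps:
I(s, X) = 4*X + X*s**2 (I(s, X) = s**2*X + 4*X = X*s**2 + 4*X = 4*X + X*s**2)
-8*(19 + I(1, 5)) = -8*(19 + 5*(4 + 1**2)) = -8*(19 + 5*(4 + 1)) = -8*(19 + 5*5) = -8*(19 + 25) = -8*44 = -352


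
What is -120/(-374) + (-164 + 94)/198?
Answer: -5/153 ≈ -0.032680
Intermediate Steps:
-120/(-374) + (-164 + 94)/198 = -120*(-1/374) - 70*1/198 = 60/187 - 35/99 = -5/153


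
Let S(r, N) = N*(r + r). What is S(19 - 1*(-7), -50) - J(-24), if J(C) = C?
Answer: -2576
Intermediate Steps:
S(r, N) = 2*N*r (S(r, N) = N*(2*r) = 2*N*r)
S(19 - 1*(-7), -50) - J(-24) = 2*(-50)*(19 - 1*(-7)) - 1*(-24) = 2*(-50)*(19 + 7) + 24 = 2*(-50)*26 + 24 = -2600 + 24 = -2576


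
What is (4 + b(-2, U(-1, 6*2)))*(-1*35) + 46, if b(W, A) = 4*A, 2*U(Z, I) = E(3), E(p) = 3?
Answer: -304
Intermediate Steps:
U(Z, I) = 3/2 (U(Z, I) = (1/2)*3 = 3/2)
(4 + b(-2, U(-1, 6*2)))*(-1*35) + 46 = (4 + 4*(3/2))*(-1*35) + 46 = (4 + 6)*(-35) + 46 = 10*(-35) + 46 = -350 + 46 = -304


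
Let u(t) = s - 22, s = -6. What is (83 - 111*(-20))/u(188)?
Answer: -329/4 ≈ -82.250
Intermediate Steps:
u(t) = -28 (u(t) = -6 - 22 = -28)
(83 - 111*(-20))/u(188) = (83 - 111*(-20))/(-28) = (83 + 2220)*(-1/28) = 2303*(-1/28) = -329/4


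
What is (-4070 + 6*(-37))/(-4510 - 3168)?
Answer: 2146/3839 ≈ 0.55900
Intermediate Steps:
(-4070 + 6*(-37))/(-4510 - 3168) = (-4070 - 222)/(-7678) = -4292*(-1/7678) = 2146/3839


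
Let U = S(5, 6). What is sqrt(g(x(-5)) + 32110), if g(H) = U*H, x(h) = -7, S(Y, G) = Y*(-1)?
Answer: sqrt(32145) ≈ 179.29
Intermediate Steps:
S(Y, G) = -Y
U = -5 (U = -1*5 = -5)
g(H) = -5*H
sqrt(g(x(-5)) + 32110) = sqrt(-5*(-7) + 32110) = sqrt(35 + 32110) = sqrt(32145)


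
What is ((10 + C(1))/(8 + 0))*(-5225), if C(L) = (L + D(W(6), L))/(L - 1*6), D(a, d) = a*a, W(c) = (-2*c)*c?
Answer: 5366075/8 ≈ 6.7076e+5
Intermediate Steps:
W(c) = -2*c**2
D(a, d) = a**2
C(L) = (5184 + L)/(-6 + L) (C(L) = (L + (-2*6**2)**2)/(L - 1*6) = (L + (-2*36)**2)/(L - 6) = (L + (-72)**2)/(-6 + L) = (L + 5184)/(-6 + L) = (5184 + L)/(-6 + L))
((10 + C(1))/(8 + 0))*(-5225) = ((10 + (5184 + 1)/(-6 + 1))/(8 + 0))*(-5225) = ((10 + 5185/(-5))/8)*(-5225) = ((10 - 1/5*5185)*(1/8))*(-5225) = ((10 - 1037)*(1/8))*(-5225) = -1027*1/8*(-5225) = -1027/8*(-5225) = 5366075/8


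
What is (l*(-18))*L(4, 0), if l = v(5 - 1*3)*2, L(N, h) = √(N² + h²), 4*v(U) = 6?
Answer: -216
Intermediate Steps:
v(U) = 3/2 (v(U) = (¼)*6 = 3/2)
l = 3 (l = (3/2)*2 = 3)
(l*(-18))*L(4, 0) = (3*(-18))*√(4² + 0²) = -54*√(16 + 0) = -54*√16 = -54*4 = -216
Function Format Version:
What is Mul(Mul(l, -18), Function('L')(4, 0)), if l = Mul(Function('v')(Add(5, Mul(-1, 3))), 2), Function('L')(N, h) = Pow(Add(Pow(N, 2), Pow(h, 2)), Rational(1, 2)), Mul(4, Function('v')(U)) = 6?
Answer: -216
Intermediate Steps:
Function('v')(U) = Rational(3, 2) (Function('v')(U) = Mul(Rational(1, 4), 6) = Rational(3, 2))
l = 3 (l = Mul(Rational(3, 2), 2) = 3)
Mul(Mul(l, -18), Function('L')(4, 0)) = Mul(Mul(3, -18), Pow(Add(Pow(4, 2), Pow(0, 2)), Rational(1, 2))) = Mul(-54, Pow(Add(16, 0), Rational(1, 2))) = Mul(-54, Pow(16, Rational(1, 2))) = Mul(-54, 4) = -216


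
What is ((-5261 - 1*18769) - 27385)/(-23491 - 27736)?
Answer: 51415/51227 ≈ 1.0037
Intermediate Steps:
((-5261 - 1*18769) - 27385)/(-23491 - 27736) = ((-5261 - 18769) - 27385)/(-51227) = (-24030 - 27385)*(-1/51227) = -51415*(-1/51227) = 51415/51227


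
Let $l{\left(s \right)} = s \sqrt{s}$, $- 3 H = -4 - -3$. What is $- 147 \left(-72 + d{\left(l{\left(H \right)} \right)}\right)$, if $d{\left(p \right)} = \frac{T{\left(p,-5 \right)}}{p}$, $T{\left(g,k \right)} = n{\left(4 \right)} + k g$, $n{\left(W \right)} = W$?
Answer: $11319 - 1764 \sqrt{3} \approx 8263.7$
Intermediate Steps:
$T{\left(g,k \right)} = 4 + g k$ ($T{\left(g,k \right)} = 4 + k g = 4 + g k$)
$H = \frac{1}{3}$ ($H = - \frac{-4 - -3}{3} = - \frac{-4 + 3}{3} = \left(- \frac{1}{3}\right) \left(-1\right) = \frac{1}{3} \approx 0.33333$)
$l{\left(s \right)} = s^{\frac{3}{2}}$
$d{\left(p \right)} = \frac{4 - 5 p}{p}$ ($d{\left(p \right)} = \frac{4 + p \left(-5\right)}{p} = \frac{4 - 5 p}{p}$)
$- 147 \left(-72 + d{\left(l{\left(H \right)} \right)}\right) = - 147 \left(-72 - \left(5 - \frac{4}{\left(\frac{1}{3}\right)^{\frac{3}{2}}}\right)\right) = - 147 \left(-72 - \left(5 - \frac{4}{\frac{1}{9} \sqrt{3}}\right)\right) = - 147 \left(-72 - \left(5 - 4 \cdot 3 \sqrt{3}\right)\right) = - 147 \left(-72 - \left(5 - 12 \sqrt{3}\right)\right) = - 147 \left(-77 + 12 \sqrt{3}\right) = 11319 - 1764 \sqrt{3}$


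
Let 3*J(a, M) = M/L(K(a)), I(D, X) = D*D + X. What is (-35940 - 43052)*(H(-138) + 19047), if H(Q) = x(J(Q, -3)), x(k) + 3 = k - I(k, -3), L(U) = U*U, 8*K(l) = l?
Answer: -34104051678526960/22667121 ≈ -1.5046e+9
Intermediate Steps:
K(l) = l/8
L(U) = U²
I(D, X) = X + D² (I(D, X) = D² + X = X + D²)
J(a, M) = 64*M/(3*a²) (J(a, M) = (M/((a/8)²))/3 = (M/((a²/64)))/3 = (M*(64/a²))/3 = (64*M/a²)/3 = 64*M/(3*a²))
x(k) = k - k² (x(k) = -3 + (k - (-3 + k²)) = -3 + (k + (3 - k²)) = -3 + (3 + k - k²) = k - k²)
H(Q) = -64*(1 + 64/Q²)/Q² (H(Q) = ((64/3)*(-3)/Q²)*(1 - 64*(-3)/(3*Q²)) = (-64/Q²)*(1 - (-64)/Q²) = (-64/Q²)*(1 + 64/Q²) = -64*(1 + 64/Q²)/Q²)
(-35940 - 43052)*(H(-138) + 19047) = (-35940 - 43052)*(64*(-64 - 1*(-138)²)/(-138)⁴ + 19047) = -78992*(64*(1/362673936)*(-64 - 1*19044) + 19047) = -78992*(64*(1/362673936)*(-64 - 19044) + 19047) = -78992*(64*(1/362673936)*(-19108) + 19047) = -78992*(-76432/22667121 + 19047) = -78992*431740577255/22667121 = -34104051678526960/22667121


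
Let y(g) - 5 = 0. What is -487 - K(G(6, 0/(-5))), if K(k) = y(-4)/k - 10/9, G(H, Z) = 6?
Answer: -8761/18 ≈ -486.72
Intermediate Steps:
y(g) = 5 (y(g) = 5 + 0 = 5)
K(k) = -10/9 + 5/k (K(k) = 5/k - 10/9 = -10/9 + 5/k)
-487 - K(G(6, 0/(-5))) = -487 - (-10/9 + 5/6) = -487 - (-10/9 + 5*(⅙)) = -487 - (-10/9 + ⅚) = -487 - 1*(-5/18) = -487 + 5/18 = -8761/18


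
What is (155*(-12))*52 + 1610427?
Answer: 1513707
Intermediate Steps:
(155*(-12))*52 + 1610427 = -1860*52 + 1610427 = -96720 + 1610427 = 1513707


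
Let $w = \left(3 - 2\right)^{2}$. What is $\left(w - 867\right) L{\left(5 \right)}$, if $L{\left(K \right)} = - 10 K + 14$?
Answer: $31176$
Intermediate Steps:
$w = 1$ ($w = 1^{2} = 1$)
$L{\left(K \right)} = 14 - 10 K$
$\left(w - 867\right) L{\left(5 \right)} = \left(1 - 867\right) \left(14 - 50\right) = - 866 \left(14 - 50\right) = \left(-866\right) \left(-36\right) = 31176$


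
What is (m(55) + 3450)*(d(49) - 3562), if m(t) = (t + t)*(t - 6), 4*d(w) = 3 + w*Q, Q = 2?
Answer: -31264870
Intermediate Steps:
d(w) = ¾ + w/2 (d(w) = (3 + w*2)/4 = (3 + 2*w)/4 = ¾ + w/2)
m(t) = 2*t*(-6 + t) (m(t) = (2*t)*(-6 + t) = 2*t*(-6 + t))
(m(55) + 3450)*(d(49) - 3562) = (2*55*(-6 + 55) + 3450)*((¾ + (½)*49) - 3562) = (2*55*49 + 3450)*((¾ + 49/2) - 3562) = (5390 + 3450)*(101/4 - 3562) = 8840*(-14147/4) = -31264870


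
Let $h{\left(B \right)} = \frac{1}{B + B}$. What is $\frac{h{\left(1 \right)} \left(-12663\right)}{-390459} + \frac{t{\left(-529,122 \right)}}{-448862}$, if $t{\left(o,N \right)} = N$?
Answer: $\frac{931444585}{58420735886} \approx 0.015944$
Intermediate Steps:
$h{\left(B \right)} = \frac{1}{2 B}$
$\frac{h{\left(1 \right)} \left(-12663\right)}{-390459} + \frac{t{\left(-529,122 \right)}}{-448862} = \frac{\frac{1}{2 \cdot 1} \left(-12663\right)}{-390459} + \frac{122}{-448862} = \frac{1}{2} \cdot 1 \left(-12663\right) \left(- \frac{1}{390459}\right) + 122 \left(- \frac{1}{448862}\right) = \frac{1}{2} \left(-12663\right) \left(- \frac{1}{390459}\right) - \frac{61}{224431} = \left(- \frac{12663}{2}\right) \left(- \frac{1}{390459}\right) - \frac{61}{224431} = \frac{4221}{260306} - \frac{61}{224431} = \frac{931444585}{58420735886}$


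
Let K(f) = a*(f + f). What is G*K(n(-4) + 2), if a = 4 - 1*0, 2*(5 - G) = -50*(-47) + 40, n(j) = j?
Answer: 19040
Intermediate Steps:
G = -1190 (G = 5 - (-50*(-47) + 40)/2 = 5 - (2350 + 40)/2 = 5 - ½*2390 = 5 - 1195 = -1190)
a = 4 (a = 4 + 0 = 4)
K(f) = 8*f (K(f) = 4*(f + f) = 4*(2*f) = 8*f)
G*K(n(-4) + 2) = -9520*(-4 + 2) = -9520*(-2) = -1190*(-16) = 19040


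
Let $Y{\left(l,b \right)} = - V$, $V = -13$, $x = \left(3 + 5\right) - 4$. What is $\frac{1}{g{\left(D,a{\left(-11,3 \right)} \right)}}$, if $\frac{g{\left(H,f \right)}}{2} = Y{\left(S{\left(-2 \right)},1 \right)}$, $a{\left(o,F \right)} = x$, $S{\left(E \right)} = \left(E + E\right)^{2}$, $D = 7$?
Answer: $\frac{1}{26} \approx 0.038462$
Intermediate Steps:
$x = 4$ ($x = 8 - 4 = 4$)
$S{\left(E \right)} = 4 E^{2}$ ($S{\left(E \right)} = \left(2 E\right)^{2} = 4 E^{2}$)
$a{\left(o,F \right)} = 4$
$Y{\left(l,b \right)} = 13$ ($Y{\left(l,b \right)} = \left(-1\right) \left(-13\right) = 13$)
$g{\left(H,f \right)} = 26$ ($g{\left(H,f \right)} = 2 \cdot 13 = 26$)
$\frac{1}{g{\left(D,a{\left(-11,3 \right)} \right)}} = \frac{1}{26}$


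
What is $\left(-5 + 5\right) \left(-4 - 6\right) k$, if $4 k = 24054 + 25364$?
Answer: $0$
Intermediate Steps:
$k = \frac{24709}{2}$ ($k = \frac{24054 + 25364}{4} = \frac{1}{4} \cdot 49418 = \frac{24709}{2} \approx 12355.0$)
$\left(-5 + 5\right) \left(-4 - 6\right) k = \left(-5 + 5\right) \left(-4 - 6\right) \frac{24709}{2} = 0 \left(-4 - 6\right) \frac{24709}{2} = 0 \left(-10\right) \frac{24709}{2} = 0 \cdot \frac{24709}{2} = 0$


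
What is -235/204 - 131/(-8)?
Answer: 6211/408 ≈ 15.223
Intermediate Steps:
-235/204 - 131/(-8) = -235*1/204 - 131*(-⅛) = -235/204 + 131/8 = 6211/408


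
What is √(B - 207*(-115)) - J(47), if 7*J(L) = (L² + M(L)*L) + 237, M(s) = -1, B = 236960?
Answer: -2399/7 + √260765 ≈ 167.94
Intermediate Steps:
J(L) = 237/7 - L/7 + L²/7 (J(L) = ((L² - L) + 237)/7 = (237 + L² - L)/7 = 237/7 - L/7 + L²/7)
√(B - 207*(-115)) - J(47) = √(236960 - 207*(-115)) - (237/7 - ⅐*47 + (⅐)*47²) = √(236960 + 23805) - (237/7 - 47/7 + (⅐)*2209) = √260765 - (237/7 - 47/7 + 2209/7) = √260765 - 1*2399/7 = √260765 - 2399/7 = -2399/7 + √260765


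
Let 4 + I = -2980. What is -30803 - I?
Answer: -27819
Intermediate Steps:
I = -2984 (I = -4 - 2980 = -2984)
-30803 - I = -30803 - 1*(-2984) = -30803 + 2984 = -27819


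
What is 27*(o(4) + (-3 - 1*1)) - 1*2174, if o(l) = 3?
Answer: -2201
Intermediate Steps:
27*(o(4) + (-3 - 1*1)) - 1*2174 = 27*(3 + (-3 - 1*1)) - 1*2174 = 27*(3 + (-3 - 1)) - 2174 = 27*(3 - 4) - 2174 = 27*(-1) - 2174 = -27 - 2174 = -2201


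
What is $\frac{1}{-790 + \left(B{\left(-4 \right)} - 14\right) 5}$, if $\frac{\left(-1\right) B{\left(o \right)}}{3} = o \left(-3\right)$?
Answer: $- \frac{1}{1040} \approx -0.00096154$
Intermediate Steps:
$B{\left(o \right)} = 9 o$ ($B{\left(o \right)} = - 3 o \left(-3\right) = - 3 \left(- 3 o\right) = 9 o$)
$\frac{1}{-790 + \left(B{\left(-4 \right)} - 14\right) 5} = \frac{1}{-790 + \left(9 \left(-4\right) - 14\right) 5} = \frac{1}{-790 + \left(-36 - 14\right) 5} = \frac{1}{-790 - 250} = \frac{1}{-1040} = - \frac{1}{1040}$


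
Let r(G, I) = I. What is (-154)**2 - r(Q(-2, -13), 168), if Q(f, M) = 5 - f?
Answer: 23548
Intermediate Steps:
(-154)**2 - r(Q(-2, -13), 168) = (-154)**2 - 1*168 = 23716 - 168 = 23548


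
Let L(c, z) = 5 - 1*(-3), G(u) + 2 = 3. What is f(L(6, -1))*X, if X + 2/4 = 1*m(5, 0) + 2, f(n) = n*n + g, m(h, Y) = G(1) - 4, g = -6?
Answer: -87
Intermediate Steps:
G(u) = 1 (G(u) = -2 + 3 = 1)
m(h, Y) = -3 (m(h, Y) = 1 - 4 = -3)
L(c, z) = 8 (L(c, z) = 5 + 3 = 8)
f(n) = -6 + n² (f(n) = n*n - 6 = n² - 6 = -6 + n²)
X = -3/2 (X = -½ + (1*(-3) + 2) = -½ + (-3 + 2) = -½ - 1 = -3/2 ≈ -1.5000)
f(L(6, -1))*X = (-6 + 8²)*(-3/2) = (-6 + 64)*(-3/2) = 58*(-3/2) = -87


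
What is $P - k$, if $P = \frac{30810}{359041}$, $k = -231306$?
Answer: $\frac{83048368356}{359041} \approx 2.3131 \cdot 10^{5}$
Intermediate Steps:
$P = \frac{30810}{359041}$ ($P = 30810 \cdot \frac{1}{359041} = \frac{30810}{359041} \approx 0.085812$)
$P - k = \frac{30810}{359041} - -231306 = \frac{30810}{359041} + 231306 = \frac{83048368356}{359041}$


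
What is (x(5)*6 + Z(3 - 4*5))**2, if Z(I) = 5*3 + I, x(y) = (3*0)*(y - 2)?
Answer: 4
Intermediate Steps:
x(y) = 0 (x(y) = 0*(-2 + y) = 0)
Z(I) = 15 + I
(x(5)*6 + Z(3 - 4*5))**2 = (0*6 + (15 + (3 - 4*5)))**2 = (0 + (15 + (3 - 20)))**2 = (0 + (15 - 17))**2 = (0 - 2)**2 = (-2)**2 = 4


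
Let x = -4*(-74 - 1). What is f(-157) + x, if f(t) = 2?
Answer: 302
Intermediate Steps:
x = 300 (x = -4*(-75) = 300)
f(-157) + x = 2 + 300 = 302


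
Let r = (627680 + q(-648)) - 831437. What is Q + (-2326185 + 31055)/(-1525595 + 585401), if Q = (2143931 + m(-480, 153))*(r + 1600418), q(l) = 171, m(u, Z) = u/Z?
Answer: 23932647556483627933/7991649 ≈ 2.9947e+12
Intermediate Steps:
r = -203586 (r = (627680 + 171) - 831437 = 627851 - 831437 = -203586)
Q = 152730059263072/51 (Q = (2143931 - 480/153)*(-203586 + 1600418) = (2143931 - 480*1/153)*1396832 = (2143931 - 160/51)*1396832 = (109340321/51)*1396832 = 152730059263072/51 ≈ 2.9947e+12)
Q + (-2326185 + 31055)/(-1525595 + 585401) = 152730059263072/51 + (-2326185 + 31055)/(-1525595 + 585401) = 152730059263072/51 - 2295130/(-940194) = 152730059263072/51 - 2295130*(-1/940194) = 152730059263072/51 + 1147565/470097 = 23932647556483627933/7991649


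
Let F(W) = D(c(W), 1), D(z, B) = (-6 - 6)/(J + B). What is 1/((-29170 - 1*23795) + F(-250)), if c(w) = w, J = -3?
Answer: -1/52959 ≈ -1.8883e-5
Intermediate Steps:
D(z, B) = -12/(-3 + B) (D(z, B) = (-6 - 6)/(-3 + B) = -12/(-3 + B))
F(W) = 6 (F(W) = -12/(-3 + 1) = -12/(-2) = -12*(-1/2) = 6)
1/((-29170 - 1*23795) + F(-250)) = 1/((-29170 - 1*23795) + 6) = 1/((-29170 - 23795) + 6) = 1/(-52965 + 6) = 1/(-52959) = -1/52959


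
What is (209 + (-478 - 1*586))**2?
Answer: 731025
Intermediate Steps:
(209 + (-478 - 1*586))**2 = (209 + (-478 - 586))**2 = (209 - 1064)**2 = (-855)**2 = 731025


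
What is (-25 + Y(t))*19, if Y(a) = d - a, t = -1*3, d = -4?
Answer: -494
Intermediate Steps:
t = -3
Y(a) = -4 - a
(-25 + Y(t))*19 = (-25 + (-4 - 1*(-3)))*19 = (-25 + (-4 + 3))*19 = (-25 - 1)*19 = -26*19 = -494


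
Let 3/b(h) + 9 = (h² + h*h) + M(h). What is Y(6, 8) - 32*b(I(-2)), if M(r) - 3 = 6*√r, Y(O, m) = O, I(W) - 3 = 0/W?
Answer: -26 + 16*√3 ≈ 1.7128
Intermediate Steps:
I(W) = 3 (I(W) = 3 + 0/W = 3 + 0 = 3)
M(r) = 3 + 6*√r
b(h) = 3/(-6 + 2*h² + 6*√h) (b(h) = 3/(-9 + ((h² + h*h) + (3 + 6*√h))) = 3/(-9 + ((h² + h²) + (3 + 6*√h))) = 3/(-9 + (2*h² + (3 + 6*√h))) = 3/(-9 + (3 + 2*h² + 6*√h)) = 3/(-6 + 2*h² + 6*√h))
Y(6, 8) - 32*b(I(-2)) = 6 - 48/(-3 + 3² + 3*√3) = 6 - 48/(-3 + 9 + 3*√3) = 6 - 48/(6 + 3*√3)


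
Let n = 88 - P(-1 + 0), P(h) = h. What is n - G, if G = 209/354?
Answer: 31297/354 ≈ 88.410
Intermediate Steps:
n = 89 (n = 88 - (-1 + 0) = 88 - 1*(-1) = 88 + 1 = 89)
G = 209/354 (G = 209*(1/354) = 209/354 ≈ 0.59039)
n - G = 89 - 1*209/354 = 89 - 209/354 = 31297/354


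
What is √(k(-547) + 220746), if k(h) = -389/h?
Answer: √66049402697/547 ≈ 469.84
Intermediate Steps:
√(k(-547) + 220746) = √(-389/(-547) + 220746) = √(-389*(-1/547) + 220746) = √(389/547 + 220746) = √(120748451/547) = √66049402697/547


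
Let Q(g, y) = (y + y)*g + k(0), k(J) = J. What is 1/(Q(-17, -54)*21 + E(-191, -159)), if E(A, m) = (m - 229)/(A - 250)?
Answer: 441/17003584 ≈ 2.5936e-5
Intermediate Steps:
Q(g, y) = 2*g*y (Q(g, y) = (y + y)*g + 0 = (2*y)*g + 0 = 2*g*y + 0 = 2*g*y)
E(A, m) = (-229 + m)/(-250 + A)
1/(Q(-17, -54)*21 + E(-191, -159)) = 1/((2*(-17)*(-54))*21 + (-229 - 159)/(-250 - 191)) = 1/(1836*21 - 388/(-441)) = 1/(38556 - 1/441*(-388)) = 1/(38556 + 388/441) = 1/(17003584/441) = 441/17003584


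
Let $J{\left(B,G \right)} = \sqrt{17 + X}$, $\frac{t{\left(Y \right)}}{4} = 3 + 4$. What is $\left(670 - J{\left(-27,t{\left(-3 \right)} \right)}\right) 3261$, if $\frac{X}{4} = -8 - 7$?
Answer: $2184870 - 3261 i \sqrt{43} \approx 2.1849 \cdot 10^{6} - 21384.0 i$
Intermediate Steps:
$X = -60$ ($X = 4 \left(-8 - 7\right) = 4 \left(-15\right) = -60$)
$t{\left(Y \right)} = 28$ ($t{\left(Y \right)} = 4 \left(3 + 4\right) = 4 \cdot 7 = 28$)
$J{\left(B,G \right)} = i \sqrt{43}$ ($J{\left(B,G \right)} = \sqrt{17 - 60} = \sqrt{-43} = i \sqrt{43}$)
$\left(670 - J{\left(-27,t{\left(-3 \right)} \right)}\right) 3261 = \left(670 - i \sqrt{43}\right) 3261 = 2184870 - 3261 i \sqrt{43}$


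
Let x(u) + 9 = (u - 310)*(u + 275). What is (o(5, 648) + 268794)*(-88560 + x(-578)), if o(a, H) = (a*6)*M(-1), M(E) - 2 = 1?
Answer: 48532217580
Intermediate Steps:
x(u) = -9 + (-310 + u)*(275 + u) (x(u) = -9 + (u - 310)*(u + 275) = -9 + (-310 + u)*(275 + u))
M(E) = 3 (M(E) = 2 + 1 = 3)
o(a, H) = 18*a (o(a, H) = (a*6)*3 = (6*a)*3 = 18*a)
(o(5, 648) + 268794)*(-88560 + x(-578)) = (18*5 + 268794)*(-88560 + (-85259 + (-578)**2 - 35*(-578))) = (90 + 268794)*(-88560 + (-85259 + 334084 + 20230)) = 268884*(-88560 + 269055) = 268884*180495 = 48532217580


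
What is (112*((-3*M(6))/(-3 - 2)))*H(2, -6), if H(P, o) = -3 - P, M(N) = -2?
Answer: 672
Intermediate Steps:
(112*((-3*M(6))/(-3 - 2)))*H(2, -6) = (112*((-3*(-2))/(-3 - 2)))*(-3 - 1*2) = (112*(6/(-5)))*(-3 - 2) = (112*(6*(-⅕)))*(-5) = (112*(-6/5))*(-5) = -672/5*(-5) = 672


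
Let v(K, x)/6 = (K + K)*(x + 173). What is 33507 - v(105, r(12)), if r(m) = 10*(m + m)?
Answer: -486873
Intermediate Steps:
r(m) = 20*m (r(m) = 10*(2*m) = 20*m)
v(K, x) = 12*K*(173 + x) (v(K, x) = 6*((K + K)*(x + 173)) = 6*((2*K)*(173 + x)) = 6*(2*K*(173 + x)) = 12*K*(173 + x))
33507 - v(105, r(12)) = 33507 - 12*105*(173 + 20*12) = 33507 - 12*105*(173 + 240) = 33507 - 12*105*413 = 33507 - 1*520380 = 33507 - 520380 = -486873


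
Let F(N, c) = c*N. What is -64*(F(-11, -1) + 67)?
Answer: -4992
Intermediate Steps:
F(N, c) = N*c
-64*(F(-11, -1) + 67) = -64*(-11*(-1) + 67) = -64*(11 + 67) = -64*78 = -4992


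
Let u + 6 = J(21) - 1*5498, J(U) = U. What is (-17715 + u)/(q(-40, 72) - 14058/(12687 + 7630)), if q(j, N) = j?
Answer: 21423353/37579 ≈ 570.09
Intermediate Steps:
u = -5483 (u = -6 + (21 - 1*5498) = -6 + (21 - 5498) = -6 - 5477 = -5483)
(-17715 + u)/(q(-40, 72) - 14058/(12687 + 7630)) = (-17715 - 5483)/(-40 - 14058/(12687 + 7630)) = -23198/(-40 - 14058/20317) = -23198/(-40 - 14058*1/20317) = -23198/(-40 - 1278/1847) = -23198/(-75158/1847) = -23198*(-1847/75158) = 21423353/37579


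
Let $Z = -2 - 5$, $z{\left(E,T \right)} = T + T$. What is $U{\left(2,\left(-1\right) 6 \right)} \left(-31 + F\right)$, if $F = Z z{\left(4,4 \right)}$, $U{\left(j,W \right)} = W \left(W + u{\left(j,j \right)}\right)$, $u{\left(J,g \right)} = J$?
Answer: $-2088$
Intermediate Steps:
$z{\left(E,T \right)} = 2 T$
$Z = -7$
$U{\left(j,W \right)} = W \left(W + j\right)$
$F = -56$ ($F = - 7 \cdot 2 \cdot 4 = \left(-7\right) 8 = -56$)
$U{\left(2,\left(-1\right) 6 \right)} \left(-31 + F\right) = \left(-1\right) 6 \left(\left(-1\right) 6 + 2\right) \left(-31 - 56\right) = - 6 \left(-6 + 2\right) \left(-87\right) = \left(-6\right) \left(-4\right) \left(-87\right) = 24 \left(-87\right) = -2088$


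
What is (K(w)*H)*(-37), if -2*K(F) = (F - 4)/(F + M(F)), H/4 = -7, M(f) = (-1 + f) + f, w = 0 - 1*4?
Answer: -4144/13 ≈ -318.77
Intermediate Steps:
w = -4 (w = 0 - 4 = -4)
M(f) = -1 + 2*f
H = -28 (H = 4*(-7) = -28)
K(F) = -(-4 + F)/(2*(-1 + 3*F)) (K(F) = -(F - 4)/(2*(F + (-1 + 2*F))) = -(-4 + F)/(2*(-1 + 3*F)))
(K(w)*H)*(-37) = (((4 - 1*(-4))/(2*(-1 + 3*(-4))))*(-28))*(-37) = (((4 + 4)/(2*(-1 - 12)))*(-28))*(-37) = (((½)*8/(-13))*(-28))*(-37) = (((½)*(-1/13)*8)*(-28))*(-37) = -4/13*(-28)*(-37) = (112/13)*(-37) = -4144/13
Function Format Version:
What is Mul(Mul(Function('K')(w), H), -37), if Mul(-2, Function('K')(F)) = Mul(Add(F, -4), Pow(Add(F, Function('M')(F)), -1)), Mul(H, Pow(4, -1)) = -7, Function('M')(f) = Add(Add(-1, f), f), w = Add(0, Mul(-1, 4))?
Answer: Rational(-4144, 13) ≈ -318.77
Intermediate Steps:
w = -4 (w = Add(0, -4) = -4)
Function('M')(f) = Add(-1, Mul(2, f))
H = -28 (H = Mul(4, -7) = -28)
Function('K')(F) = Mul(Rational(-1, 2), Pow(Add(-1, Mul(3, F)), -1), Add(-4, F)) (Function('K')(F) = Mul(Rational(-1, 2), Mul(Add(F, -4), Pow(Add(F, Add(-1, Mul(2, F))), -1))) = Mul(Rational(-1, 2), Mul(Add(-4, F), Pow(Add(-1, Mul(3, F)), -1))) = Mul(Rational(-1, 2), Mul(Pow(Add(-1, Mul(3, F)), -1), Add(-4, F))) = Mul(Rational(-1, 2), Pow(Add(-1, Mul(3, F)), -1), Add(-4, F)))
Mul(Mul(Function('K')(w), H), -37) = Mul(Mul(Mul(Rational(1, 2), Pow(Add(-1, Mul(3, -4)), -1), Add(4, Mul(-1, -4))), -28), -37) = Mul(Mul(Mul(Rational(1, 2), Pow(Add(-1, -12), -1), Add(4, 4)), -28), -37) = Mul(Mul(Mul(Rational(1, 2), Pow(-13, -1), 8), -28), -37) = Mul(Mul(Mul(Rational(1, 2), Rational(-1, 13), 8), -28), -37) = Mul(Mul(Rational(-4, 13), -28), -37) = Mul(Rational(112, 13), -37) = Rational(-4144, 13)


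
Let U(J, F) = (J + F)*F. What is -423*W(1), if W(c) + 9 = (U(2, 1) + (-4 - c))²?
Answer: 2115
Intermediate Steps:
U(J, F) = F*(F + J) (U(J, F) = (F + J)*F = F*(F + J))
W(c) = -9 + (-1 - c)² (W(c) = -9 + (1*(1 + 2) + (-4 - c))² = -9 + (1*3 + (-4 - c))² = -9 + (3 + (-4 - c))² = -9 + (-1 - c)²)
-423*W(1) = -423*(-9 + (1 + 1)²) = -423*(-9 + 2²) = -423*(-9 + 4) = -423*(-5) = 2115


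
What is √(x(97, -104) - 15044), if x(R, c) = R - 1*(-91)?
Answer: 2*I*√3714 ≈ 121.89*I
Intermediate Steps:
x(R, c) = 91 + R (x(R, c) = R + 91 = 91 + R)
√(x(97, -104) - 15044) = √((91 + 97) - 15044) = √(188 - 15044) = √(-14856) = 2*I*√3714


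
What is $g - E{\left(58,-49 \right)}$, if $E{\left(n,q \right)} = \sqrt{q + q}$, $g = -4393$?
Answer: $-4393 - 7 i \sqrt{2} \approx -4393.0 - 9.8995 i$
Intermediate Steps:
$E{\left(n,q \right)} = \sqrt{2} \sqrt{q}$ ($E{\left(n,q \right)} = \sqrt{2 q} = \sqrt{2} \sqrt{q}$)
$g - E{\left(58,-49 \right)} = -4393 - \sqrt{2} \sqrt{-49} = -4393 - \sqrt{2} \cdot 7 i = -4393 - 7 i \sqrt{2}$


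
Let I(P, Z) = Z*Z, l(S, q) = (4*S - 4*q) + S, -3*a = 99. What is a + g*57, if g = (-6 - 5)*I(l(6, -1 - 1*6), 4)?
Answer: -10065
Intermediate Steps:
a = -33 (a = -⅓*99 = -33)
l(S, q) = -4*q + 5*S (l(S, q) = (-4*q + 4*S) + S = -4*q + 5*S)
I(P, Z) = Z²
g = -176 (g = (-6 - 5)*4² = -11*16 = -176)
a + g*57 = -33 - 176*57 = -33 - 10032 = -10065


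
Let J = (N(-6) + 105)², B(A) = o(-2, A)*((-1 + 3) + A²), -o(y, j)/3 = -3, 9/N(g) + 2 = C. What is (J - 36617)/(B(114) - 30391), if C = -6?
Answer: -1652927/5541824 ≈ -0.29826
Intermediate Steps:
N(g) = -9/8 (N(g) = 9/(-2 - 6) = 9/(-8) = 9*(-⅛) = -9/8)
o(y, j) = 9 (o(y, j) = -3*(-3) = 9)
B(A) = 18 + 9*A² (B(A) = 9*((-1 + 3) + A²) = 9*(2 + A²) = 18 + 9*A²)
J = 690561/64 (J = (-9/8 + 105)² = (831/8)² = 690561/64 ≈ 10790.)
(J - 36617)/(B(114) - 30391) = (690561/64 - 36617)/((18 + 9*114²) - 30391) = -1652927/(64*((18 + 9*12996) - 30391)) = -1652927/(64*((18 + 116964) - 30391)) = -1652927/(64*(116982 - 30391)) = -1652927/64/86591 = -1652927/64*1/86591 = -1652927/5541824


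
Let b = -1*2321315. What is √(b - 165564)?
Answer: I*√2486879 ≈ 1577.0*I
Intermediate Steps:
b = -2321315
√(b - 165564) = √(-2321315 - 165564) = √(-2486879) = I*√2486879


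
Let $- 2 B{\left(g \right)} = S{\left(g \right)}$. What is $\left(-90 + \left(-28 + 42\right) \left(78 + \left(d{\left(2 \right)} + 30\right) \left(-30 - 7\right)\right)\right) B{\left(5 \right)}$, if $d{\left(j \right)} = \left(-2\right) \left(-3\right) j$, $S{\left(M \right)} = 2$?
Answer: $20754$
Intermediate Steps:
$d{\left(j \right)} = 6 j$
$B{\left(g \right)} = -1$ ($B{\left(g \right)} = \left(- \frac{1}{2}\right) 2 = -1$)
$\left(-90 + \left(-28 + 42\right) \left(78 + \left(d{\left(2 \right)} + 30\right) \left(-30 - 7\right)\right)\right) B{\left(5 \right)} = \left(-90 + \left(-28 + 42\right) \left(78 + \left(6 \cdot 2 + 30\right) \left(-30 - 7\right)\right)\right) \left(-1\right) = \left(-90 + 14 \left(78 + \left(12 + 30\right) \left(-37\right)\right)\right) \left(-1\right) = \left(-90 + 14 \left(78 + 42 \left(-37\right)\right)\right) \left(-1\right) = \left(-90 + 14 \left(78 - 1554\right)\right) \left(-1\right) = \left(-90 + 14 \left(-1476\right)\right) \left(-1\right) = \left(-90 - 20664\right) \left(-1\right) = \left(-20754\right) \left(-1\right) = 20754$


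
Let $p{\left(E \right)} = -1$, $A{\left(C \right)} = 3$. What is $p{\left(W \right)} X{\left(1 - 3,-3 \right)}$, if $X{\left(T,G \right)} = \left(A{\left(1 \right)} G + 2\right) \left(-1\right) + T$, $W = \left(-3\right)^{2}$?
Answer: $-5$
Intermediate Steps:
$W = 9$
$X{\left(T,G \right)} = -2 + T - 3 G$ ($X{\left(T,G \right)} = \left(3 G + 2\right) \left(-1\right) + T = \left(2 + 3 G\right) \left(-1\right) + T = \left(-2 - 3 G\right) + T = -2 + T - 3 G$)
$p{\left(W \right)} X{\left(1 - 3,-3 \right)} = - (-2 + \left(1 - 3\right) - -9) = - (-2 - 2 + 9) = \left(-1\right) 5 = -5$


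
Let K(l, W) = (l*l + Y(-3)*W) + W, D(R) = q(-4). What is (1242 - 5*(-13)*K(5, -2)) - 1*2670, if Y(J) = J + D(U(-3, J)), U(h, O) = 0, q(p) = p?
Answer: 977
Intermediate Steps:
D(R) = -4
Y(J) = -4 + J (Y(J) = J - 4 = -4 + J)
K(l, W) = l**2 - 6*W (K(l, W) = (l*l + (-4 - 3)*W) + W = (l**2 - 7*W) + W = l**2 - 6*W)
(1242 - 5*(-13)*K(5, -2)) - 1*2670 = (1242 - 5*(-13)*(5**2 - 6*(-2))) - 1*2670 = (1242 - (-65)*(25 + 12)) - 2670 = (1242 - (-65)*37) - 2670 = (1242 - 1*(-2405)) - 2670 = (1242 + 2405) - 2670 = 3647 - 2670 = 977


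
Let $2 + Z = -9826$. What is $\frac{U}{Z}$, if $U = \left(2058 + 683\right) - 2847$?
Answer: $\frac{53}{4914} \approx 0.010786$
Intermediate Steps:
$Z = -9828$ ($Z = -2 - 9826 = -9828$)
$U = -106$ ($U = 2741 - 2847 = -106$)
$\frac{U}{Z} = - \frac{106}{-9828} = \left(-106\right) \left(- \frac{1}{9828}\right) = \frac{53}{4914}$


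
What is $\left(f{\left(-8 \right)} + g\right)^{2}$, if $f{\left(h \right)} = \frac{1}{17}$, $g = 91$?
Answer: $\frac{2396304}{289} \approx 8291.7$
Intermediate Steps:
$f{\left(h \right)} = \frac{1}{17}$
$\left(f{\left(-8 \right)} + g\right)^{2} = \left(\frac{1}{17} + 91\right)^{2} = \left(\frac{1548}{17}\right)^{2} = \frac{2396304}{289}$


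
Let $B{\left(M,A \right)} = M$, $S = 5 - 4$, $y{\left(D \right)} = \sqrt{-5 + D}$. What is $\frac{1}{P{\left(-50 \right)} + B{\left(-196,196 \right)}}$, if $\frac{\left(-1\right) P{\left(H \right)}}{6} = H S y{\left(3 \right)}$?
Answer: $- \frac{49}{54604} - \frac{75 i \sqrt{2}}{54604} \approx -0.00089737 - 0.0019425 i$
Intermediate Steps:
$S = 1$ ($S = 5 - 4 = 1$)
$P{\left(H \right)} = - 6 i H \sqrt{2}$ ($P{\left(H \right)} = - 6 H 1 \sqrt{-5 + 3} = - 6 H \sqrt{-2} = - 6 H i \sqrt{2} = - 6 i H \sqrt{2}$)
$\frac{1}{P{\left(-50 \right)} + B{\left(-196,196 \right)}} = \frac{1}{\left(-6\right) i \left(-50\right) \sqrt{2} - 196} = \frac{1}{300 i \sqrt{2} - 196} = \frac{1}{-196 + 300 i \sqrt{2}}$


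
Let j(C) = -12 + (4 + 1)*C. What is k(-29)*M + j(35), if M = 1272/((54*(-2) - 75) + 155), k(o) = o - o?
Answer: 163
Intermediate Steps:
k(o) = 0
M = -318/7 (M = 1272/((-108 - 75) + 155) = 1272/(-183 + 155) = 1272/(-28) = 1272*(-1/28) = -318/7 ≈ -45.429)
j(C) = -12 + 5*C
k(-29)*M + j(35) = 0*(-318/7) + (-12 + 5*35) = 0 + (-12 + 175) = 0 + 163 = 163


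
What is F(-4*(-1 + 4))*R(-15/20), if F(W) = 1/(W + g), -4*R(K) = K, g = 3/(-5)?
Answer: -5/336 ≈ -0.014881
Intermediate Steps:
g = -3/5 (g = 3*(-1/5) = -3/5 ≈ -0.60000)
R(K) = -K/4
F(W) = 1/(-3/5 + W) (F(W) = 1/(W - 3/5) = 1/(-3/5 + W))
F(-4*(-1 + 4))*R(-15/20) = (5/(-3 + 5*(-4*(-1 + 4))))*(-(-15)/(4*20)) = (5/(-3 + 5*(-4*3)))*(-(-15)/(4*20)) = (5/(-3 + 5*(-12)))*(-1/4*(-3/4)) = (5/(-3 - 60))*(3/16) = (5/(-63))*(3/16) = (5*(-1/63))*(3/16) = -5/63*3/16 = -5/336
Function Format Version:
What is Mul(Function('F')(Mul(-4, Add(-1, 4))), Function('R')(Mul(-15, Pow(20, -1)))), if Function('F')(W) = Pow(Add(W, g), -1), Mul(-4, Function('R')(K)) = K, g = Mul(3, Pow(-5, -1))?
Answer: Rational(-5, 336) ≈ -0.014881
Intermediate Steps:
g = Rational(-3, 5) (g = Mul(3, Rational(-1, 5)) = Rational(-3, 5) ≈ -0.60000)
Function('R')(K) = Mul(Rational(-1, 4), K)
Function('F')(W) = Pow(Add(Rational(-3, 5), W), -1) (Function('F')(W) = Pow(Add(W, Rational(-3, 5)), -1) = Pow(Add(Rational(-3, 5), W), -1))
Mul(Function('F')(Mul(-4, Add(-1, 4))), Function('R')(Mul(-15, Pow(20, -1)))) = Mul(Mul(5, Pow(Add(-3, Mul(5, Mul(-4, Add(-1, 4)))), -1)), Mul(Rational(-1, 4), Mul(-15, Pow(20, -1)))) = Mul(Mul(5, Pow(Add(-3, Mul(5, Mul(-4, 3))), -1)), Mul(Rational(-1, 4), Mul(-15, Rational(1, 20)))) = Mul(Mul(5, Pow(Add(-3, Mul(5, -12)), -1)), Mul(Rational(-1, 4), Rational(-3, 4))) = Mul(Mul(5, Pow(Add(-3, -60), -1)), Rational(3, 16)) = Mul(Mul(5, Pow(-63, -1)), Rational(3, 16)) = Mul(Mul(5, Rational(-1, 63)), Rational(3, 16)) = Mul(Rational(-5, 63), Rational(3, 16)) = Rational(-5, 336)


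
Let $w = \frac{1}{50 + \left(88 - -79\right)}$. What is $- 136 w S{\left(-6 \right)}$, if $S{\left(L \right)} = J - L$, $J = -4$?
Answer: $- \frac{272}{217} \approx -1.2535$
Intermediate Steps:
$S{\left(L \right)} = -4 - L$
$w = \frac{1}{217}$ ($w = \frac{1}{50 + \left(88 + 79\right)} = \frac{1}{50 + 167} = \frac{1}{217} \approx 0.0046083$)
$- 136 w S{\left(-6 \right)} = \left(-136\right) \frac{1}{217} \left(-4 - -6\right) = - \frac{136 \left(-4 + 6\right)}{217} = \left(- \frac{136}{217}\right) 2 = - \frac{272}{217}$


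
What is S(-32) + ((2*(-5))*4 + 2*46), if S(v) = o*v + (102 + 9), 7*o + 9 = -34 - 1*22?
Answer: 3221/7 ≈ 460.14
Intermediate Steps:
o = -65/7 (o = -9/7 + (-34 - 1*22)/7 = -9/7 + (-34 - 22)/7 = -9/7 + (⅐)*(-56) = -9/7 - 8 = -65/7 ≈ -9.2857)
S(v) = 111 - 65*v/7 (S(v) = -65*v/7 + (102 + 9) = -65*v/7 + 111 = 111 - 65*v/7)
S(-32) + ((2*(-5))*4 + 2*46) = (111 - 65/7*(-32)) + ((2*(-5))*4 + 2*46) = (111 + 2080/7) + (-10*4 + 92) = 2857/7 + (-40 + 92) = 2857/7 + 52 = 3221/7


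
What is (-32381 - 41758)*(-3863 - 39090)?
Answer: 3184492467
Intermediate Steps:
(-32381 - 41758)*(-3863 - 39090) = -74139*(-42953) = 3184492467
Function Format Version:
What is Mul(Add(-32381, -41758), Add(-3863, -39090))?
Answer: 3184492467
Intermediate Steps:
Mul(Add(-32381, -41758), Add(-3863, -39090)) = Mul(-74139, -42953) = 3184492467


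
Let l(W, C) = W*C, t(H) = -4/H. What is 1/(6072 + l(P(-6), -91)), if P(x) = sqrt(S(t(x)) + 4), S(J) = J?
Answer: 9108/55245809 + 91*sqrt(42)/110491618 ≈ 0.00017020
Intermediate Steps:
P(x) = sqrt(4 - 4/x) (P(x) = sqrt(-4/x + 4) = sqrt(4 - 4/x))
l(W, C) = C*W
1/(6072 + l(P(-6), -91)) = 1/(6072 - 182*sqrt((-1 - 6)/(-6))) = 1/(6072 - 182*sqrt(-1/6*(-7))) = 1/(6072 - 182*sqrt(7/6)) = 1/(6072 - 182*sqrt(42)/6) = 1/(6072 - 91*sqrt(42)/3)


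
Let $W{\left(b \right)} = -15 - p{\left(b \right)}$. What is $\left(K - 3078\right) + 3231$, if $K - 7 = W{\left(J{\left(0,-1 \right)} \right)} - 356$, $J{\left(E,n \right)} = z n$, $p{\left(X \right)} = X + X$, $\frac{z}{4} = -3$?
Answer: $-235$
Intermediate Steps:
$z = -12$ ($z = 4 \left(-3\right) = -12$)
$p{\left(X \right)} = 2 X$
$J{\left(E,n \right)} = - 12 n$
$W{\left(b \right)} = -15 - 2 b$
$K = -388$ ($K = 7 - \left(371 + 2 \left(-12\right) \left(-1\right)\right) = 7 - 395 = -388$)
$\left(K - 3078\right) + 3231 = \left(-388 - 3078\right) + 3231 = -3466 + 3231 = -235$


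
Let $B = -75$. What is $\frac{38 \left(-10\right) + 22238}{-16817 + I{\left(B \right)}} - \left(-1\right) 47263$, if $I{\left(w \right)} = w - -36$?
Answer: $\frac{398321635}{8428} \approx 47262.0$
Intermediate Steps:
$I{\left(w \right)} = 36 + w$ ($I{\left(w \right)} = w + 36 = 36 + w$)
$\frac{38 \left(-10\right) + 22238}{-16817 + I{\left(B \right)}} - \left(-1\right) 47263 = \frac{38 \left(-10\right) + 22238}{-16817 + \left(36 - 75\right)} - \left(-1\right) 47263 = \frac{-380 + 22238}{-16817 - 39} - -47263 = \frac{21858}{-16856} + 47263 = 21858 \left(- \frac{1}{16856}\right) + 47263 = - \frac{10929}{8428} + 47263 = \frac{398321635}{8428}$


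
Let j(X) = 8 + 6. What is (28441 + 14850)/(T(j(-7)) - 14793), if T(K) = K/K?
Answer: -43291/14792 ≈ -2.9267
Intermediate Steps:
j(X) = 14
T(K) = 1
(28441 + 14850)/(T(j(-7)) - 14793) = (28441 + 14850)/(1 - 14793) = 43291/(-14792) = 43291*(-1/14792) = -43291/14792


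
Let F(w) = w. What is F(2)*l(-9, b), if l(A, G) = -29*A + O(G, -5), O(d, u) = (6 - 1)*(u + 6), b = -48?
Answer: 532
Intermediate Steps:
O(d, u) = 30 + 5*u (O(d, u) = 5*(6 + u) = 30 + 5*u)
l(A, G) = 5 - 29*A (l(A, G) = -29*A + (30 + 5*(-5)) = -29*A + (30 - 25) = -29*A + 5 = 5 - 29*A)
F(2)*l(-9, b) = 2*(5 - 29*(-9)) = 2*(5 + 261) = 2*266 = 532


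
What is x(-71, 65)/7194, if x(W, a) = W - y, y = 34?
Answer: -35/2398 ≈ -0.014595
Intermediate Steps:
x(W, a) = -34 + W (x(W, a) = W - 1*34 = W - 34 = -34 + W)
x(-71, 65)/7194 = (-34 - 71)/7194 = -105*1/7194 = -35/2398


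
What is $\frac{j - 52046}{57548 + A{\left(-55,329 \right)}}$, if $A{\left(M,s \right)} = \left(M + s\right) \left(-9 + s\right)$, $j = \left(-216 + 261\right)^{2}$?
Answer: $- \frac{50021}{145228} \approx -0.34443$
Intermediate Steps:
$j = 2025$ ($j = 45^{2} = 2025$)
$A{\left(M,s \right)} = \left(-9 + s\right) \left(M + s\right)$
$\frac{j - 52046}{57548 + A{\left(-55,329 \right)}} = \frac{2025 - 52046}{57548 - \left(20561 - 108241\right)} = - \frac{50021}{57548 + \left(108241 + 495 - 2961 - 18095\right)} = - \frac{50021}{57548 + 87680} = - \frac{50021}{145228}$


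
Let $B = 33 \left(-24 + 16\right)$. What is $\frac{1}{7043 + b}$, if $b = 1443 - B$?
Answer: $\frac{1}{8750} \approx 0.00011429$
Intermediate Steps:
$B = -264$ ($B = 33 \left(-8\right) = -264$)
$b = 1707$ ($b = 1443 - -264 = 1443 + 264 = 1707$)
$\frac{1}{7043 + b} = \frac{1}{7043 + 1707} = \frac{1}{8750}$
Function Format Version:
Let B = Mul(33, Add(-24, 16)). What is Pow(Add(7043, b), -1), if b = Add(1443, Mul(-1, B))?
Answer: Rational(1, 8750) ≈ 0.00011429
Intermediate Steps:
B = -264 (B = Mul(33, -8) = -264)
b = 1707 (b = Add(1443, Mul(-1, -264)) = Add(1443, 264) = 1707)
Pow(Add(7043, b), -1) = Pow(Add(7043, 1707), -1) = Pow(8750, -1) = Rational(1, 8750)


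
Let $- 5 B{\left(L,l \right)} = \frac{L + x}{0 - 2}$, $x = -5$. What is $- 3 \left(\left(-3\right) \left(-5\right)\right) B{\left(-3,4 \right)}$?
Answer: $36$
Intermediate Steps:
$B{\left(L,l \right)} = - \frac{1}{2} + \frac{L}{10}$ ($B{\left(L,l \right)} = - \frac{\left(L - 5\right) \frac{1}{0 - 2}}{5} = - \frac{\left(-5 + L\right) \frac{1}{-2}}{5} = - \frac{\left(-5 + L\right) \left(- \frac{1}{2}\right)}{5} = - \frac{\frac{5}{2} - \frac{L}{2}}{5} = - \frac{1}{2} + \frac{L}{10}$)
$- 3 \left(\left(-3\right) \left(-5\right)\right) B{\left(-3,4 \right)} = - 3 \left(\left(-3\right) \left(-5\right)\right) \left(- \frac{1}{2} + \frac{1}{10} \left(-3\right)\right) = \left(-3\right) 15 \left(- \frac{1}{2} - \frac{3}{10}\right) = \left(-45\right) \left(- \frac{4}{5}\right) = 36$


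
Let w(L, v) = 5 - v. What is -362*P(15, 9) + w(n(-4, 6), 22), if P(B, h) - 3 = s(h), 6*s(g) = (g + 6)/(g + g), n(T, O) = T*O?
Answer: -20759/18 ≈ -1153.3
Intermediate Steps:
n(T, O) = O*T
s(g) = (6 + g)/(12*g) (s(g) = ((g + 6)/(g + g))/6 = ((6 + g)/((2*g)))/6 = ((6 + g)*(1/(2*g)))/6 = ((6 + g)/(2*g))/6 = (6 + g)/(12*g))
P(B, h) = 3 + (6 + h)/(12*h)
-362*P(15, 9) + w(n(-4, 6), 22) = -181*(6 + 37*9)/(6*9) + (5 - 1*22) = -181*(6 + 333)/(6*9) + (5 - 22) = -181*339/(6*9) - 17 = -362*113/36 - 17 = -20453/18 - 17 = -20759/18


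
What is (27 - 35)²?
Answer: 64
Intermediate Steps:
(27 - 35)² = (-8)² = 64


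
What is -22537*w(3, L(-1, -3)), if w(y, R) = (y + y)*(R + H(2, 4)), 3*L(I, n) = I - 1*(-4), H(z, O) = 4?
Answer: -676110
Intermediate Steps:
L(I, n) = 4/3 + I/3 (L(I, n) = (I - 1*(-4))/3 = (I + 4)/3 = (4 + I)/3 = 4/3 + I/3)
w(y, R) = 2*y*(4 + R) (w(y, R) = (y + y)*(R + 4) = (2*y)*(4 + R) = 2*y*(4 + R))
-22537*w(3, L(-1, -3)) = -45074*3*(4 + (4/3 + (1/3)*(-1))) = -45074*3*(4 + (4/3 - 1/3)) = -45074*3*(4 + 1) = -45074*3*5 = -22537*30 = -676110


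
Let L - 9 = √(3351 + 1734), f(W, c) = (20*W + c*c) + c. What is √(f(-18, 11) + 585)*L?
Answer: 3*√357*(3 + √565) ≈ 1517.4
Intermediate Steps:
f(W, c) = c + c² + 20*W (f(W, c) = (20*W + c²) + c = (c² + 20*W) + c = c + c² + 20*W)
L = 9 + 3*√565 (L = 9 + √(3351 + 1734) = 9 + √5085 = 9 + 3*√565 ≈ 80.309)
√(f(-18, 11) + 585)*L = √((11 + 11² + 20*(-18)) + 585)*(9 + 3*√565) = √((11 + 121 - 360) + 585)*(9 + 3*√565) = √(-228 + 585)*(9 + 3*√565) = √357*(9 + 3*√565)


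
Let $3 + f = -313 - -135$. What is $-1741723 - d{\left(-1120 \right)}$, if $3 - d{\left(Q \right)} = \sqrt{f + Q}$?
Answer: $-1741726 + i \sqrt{1301} \approx -1.7417 \cdot 10^{6} + 36.069 i$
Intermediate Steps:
$f = -181$ ($f = -3 - 178 = -181$)
$d{\left(Q \right)} = 3 - \sqrt{-181 + Q}$
$-1741723 - d{\left(-1120 \right)} = -1741723 - \left(3 - \sqrt{-181 - 1120}\right) = -1741723 - \left(3 - \sqrt{-1301}\right) = -1741723 - \left(3 - i \sqrt{1301}\right) = -1741726 + i \sqrt{1301}$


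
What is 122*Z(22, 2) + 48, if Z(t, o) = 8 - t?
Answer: -1660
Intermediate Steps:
122*Z(22, 2) + 48 = 122*(8 - 1*22) + 48 = 122*(8 - 22) + 48 = 122*(-14) + 48 = -1708 + 48 = -1660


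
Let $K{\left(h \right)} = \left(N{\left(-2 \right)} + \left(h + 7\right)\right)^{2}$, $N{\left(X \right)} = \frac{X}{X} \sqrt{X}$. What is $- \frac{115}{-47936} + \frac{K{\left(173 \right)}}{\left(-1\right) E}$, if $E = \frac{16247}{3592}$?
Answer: $- \frac{796926255453}{111259456} - \frac{1293120 i \sqrt{2}}{16247} \approx -7162.8 - 112.56 i$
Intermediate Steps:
$N{\left(X \right)} = \sqrt{X}$ ($N{\left(X \right)} = 1 \sqrt{X} = \sqrt{X}$)
$E = \frac{16247}{3592}$ ($E = 16247 \cdot \frac{1}{3592} = \frac{16247}{3592} \approx 4.5231$)
$K{\left(h \right)} = \left(7 + h + i \sqrt{2}\right)^{2}$ ($K{\left(h \right)} = \left(\sqrt{-2} + \left(h + 7\right)\right)^{2} = \left(i \sqrt{2} + \left(7 + h\right)\right)^{2} = \left(7 + h + i \sqrt{2}\right)^{2}$)
$- \frac{115}{-47936} + \frac{K{\left(173 \right)}}{\left(-1\right) E} = - \frac{115}{-47936} + \frac{\left(7 + 173 + i \sqrt{2}\right)^{2}}{\left(-1\right) \frac{16247}{3592}} = \left(-115\right) \left(- \frac{1}{47936}\right) + \frac{\left(180 + i \sqrt{2}\right)^{2}}{- \frac{16247}{3592}} = \frac{115}{47936} + \left(180 + i \sqrt{2}\right)^{2} \left(- \frac{3592}{16247}\right) = \frac{115}{47936} - \frac{3592 \left(180 + i \sqrt{2}\right)^{2}}{16247}$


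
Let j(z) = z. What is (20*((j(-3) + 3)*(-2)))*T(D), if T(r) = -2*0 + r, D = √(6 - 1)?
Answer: 0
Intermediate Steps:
D = √5 ≈ 2.2361
T(r) = r (T(r) = 0 + r = r)
(20*((j(-3) + 3)*(-2)))*T(D) = (20*((-3 + 3)*(-2)))*√5 = (20*(0*(-2)))*√5 = (20*0)*√5 = 0*√5 = 0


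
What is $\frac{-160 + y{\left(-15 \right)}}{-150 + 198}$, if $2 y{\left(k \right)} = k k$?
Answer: $- \frac{95}{96} \approx -0.98958$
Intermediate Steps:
$y{\left(k \right)} = \frac{k^{2}}{2}$ ($y{\left(k \right)} = \frac{k k}{2} = \frac{k^{2}}{2}$)
$\frac{-160 + y{\left(-15 \right)}}{-150 + 198} = \frac{-160 + \frac{\left(-15\right)^{2}}{2}}{-150 + 198} = \frac{-160 + \frac{1}{2} \cdot 225}{48} = \left(-160 + \frac{225}{2}\right) \frac{1}{48} = \left(- \frac{95}{2}\right) \frac{1}{48} = - \frac{95}{96}$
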